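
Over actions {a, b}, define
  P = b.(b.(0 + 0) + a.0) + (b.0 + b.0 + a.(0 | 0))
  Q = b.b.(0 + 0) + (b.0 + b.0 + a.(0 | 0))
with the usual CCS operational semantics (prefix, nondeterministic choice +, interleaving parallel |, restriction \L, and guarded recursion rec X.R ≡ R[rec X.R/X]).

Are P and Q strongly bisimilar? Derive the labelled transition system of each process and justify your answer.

not bisimilar

P's transition system — 5 states:
  u0 = b.(b.(0 + 0) + a.0) + (b.0 + b.0 + a.(0 | 0)) has moves ··a··> u1, ··b··> u2, ··b··> u3
  u1 = 0 | 0 has moves deadlocked
  u2 = 0 has moves deadlocked
  u3 = b.(0 + 0) + a.0 has moves ··a··> u2, ··b··> u4
  u4 = 0 + 0 has moves deadlocked
Q's transition system — 5 states:
  v0 = b.b.(0 + 0) + (b.0 + b.0 + a.(0 | 0)) has moves ··a··> v1, ··b··> v2, ··b··> v3
  v1 = 0 | 0 has moves deadlocked
  v2 = 0 has moves deadlocked
  v3 = b.(0 + 0) has moves ··b··> v4
  v4 = 0 + 0 has moves deadlocked
Partition-refinement fixed point:
  B0 = {u0}
  B1 = {u1, u2, u4, v1, v2, v4}
  B2 = {u3}
  B3 = {v0}
  B4 = {v3}
u0 ∈ B0, v0 ∈ B3 → different blocks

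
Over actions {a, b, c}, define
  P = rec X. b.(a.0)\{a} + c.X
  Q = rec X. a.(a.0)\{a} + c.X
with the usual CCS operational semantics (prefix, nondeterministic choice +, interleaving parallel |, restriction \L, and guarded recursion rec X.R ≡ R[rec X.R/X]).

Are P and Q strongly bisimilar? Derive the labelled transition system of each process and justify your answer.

Reachable graph of P (2 states):
  s0 = rec X. b.(a.0)\{a} + c.X :: -b-> s1, -c-> s0
  s1 = (a.0)\{a} :: (no moves)
Reachable graph of Q (2 states):
  t0 = rec X. a.(a.0)\{a} + c.X :: -a-> t1, -c-> t0
  t1 = (a.0)\{a} :: (no moves)
Partition-refinement fixed point:
  B0 = {s0}
  B1 = {s1, t1}
  B2 = {t0}
s0 ∈ B0, t0 ∈ B2 → different blocks

P ≁ Q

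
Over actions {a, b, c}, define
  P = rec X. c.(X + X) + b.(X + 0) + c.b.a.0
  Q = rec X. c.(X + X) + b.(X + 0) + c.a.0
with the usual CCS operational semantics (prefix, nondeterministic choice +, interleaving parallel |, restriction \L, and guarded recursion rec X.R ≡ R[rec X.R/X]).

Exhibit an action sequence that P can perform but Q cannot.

cba

P's transition system — 6 states:
  m0 = rec X. c.(X + X) + b.(X + 0) + c.b.a.0 | -b-> m1, -c-> m2, -c-> m3
  m1 = (rec X. c.(X + X) + b.(X + 0) + c.b.a.0) + 0 | -b-> m1, -c-> m2, -c-> m3
  m2 = (rec X. c.(X + X) + b.(X + 0) + c.b.a.0) + (rec X. c.(X + X) + b.(X + 0) + c.b.a.0) | -b-> m1, -c-> m2, -c-> m3
  m3 = b.a.0 | -b-> m4
  m4 = a.0 | -a-> m5
  m5 = 0 | ∅
Q's transition system — 5 states:
  n0 = rec X. c.(X + X) + b.(X + 0) + c.a.0 | -b-> n1, -c-> n2, -c-> n3
  n1 = (rec X. c.(X + X) + b.(X + 0) + c.a.0) + 0 | -b-> n1, -c-> n2, -c-> n3
  n2 = (rec X. c.(X + X) + b.(X + 0) + c.a.0) + (rec X. c.(X + X) + b.(X + 0) + c.a.0) | -b-> n1, -c-> n2, -c-> n3
  n3 = a.0 | -a-> n4
  n4 = 0 | ∅
Trace ⟨cba⟩ through P, begin at {m0}:
  [1] c ⇒ {m2, m3}
  [2] b ⇒ {m1, m4}
  [3] a ⇒ {m5}
  ✓ P
Trace ⟨cba⟩ through Q, begin at {n0}:
  [1] c ⇒ {n2, n3}
  [2] b ⇒ {n1}
  [3] a ⇒ ∅  — Q cannot continue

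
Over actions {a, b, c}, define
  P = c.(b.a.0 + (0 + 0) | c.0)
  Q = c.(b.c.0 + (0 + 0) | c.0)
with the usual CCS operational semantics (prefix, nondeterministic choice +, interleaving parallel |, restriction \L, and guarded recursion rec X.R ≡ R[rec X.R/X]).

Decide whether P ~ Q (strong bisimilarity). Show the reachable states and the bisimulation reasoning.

LTS(P): 5 reachable states
  p0 = c.(b.a.0 + (0 + 0) | c.0) → ··c··> p1
  p1 = b.a.0 + (0 + 0) | c.0 → ··b··> p2, ··c··> p3
  p2 = a.0 → ··a··> p4
  p3 = (0 + 0) | 0 → deadlocked
  p4 = 0 → deadlocked
LTS(Q): 5 reachable states
  q0 = c.(b.c.0 + (0 + 0) | c.0) → ··c··> q1
  q1 = b.c.0 + (0 + 0) | c.0 → ··b··> q2, ··c··> q3
  q2 = c.0 → ··c··> q4
  q3 = (0 + 0) | 0 → deadlocked
  q4 = 0 → deadlocked
Coarsest stable partition (strong bisimilarity classes):
  B0 = {p0}
  B1 = {p1}
  B2 = {p3, p4, q3, q4}
  B3 = {p2}
  B4 = {q0}
  B5 = {q1}
  B6 = {q2}
p0 ∈ B0, q0 ∈ B4 → different blocks

NO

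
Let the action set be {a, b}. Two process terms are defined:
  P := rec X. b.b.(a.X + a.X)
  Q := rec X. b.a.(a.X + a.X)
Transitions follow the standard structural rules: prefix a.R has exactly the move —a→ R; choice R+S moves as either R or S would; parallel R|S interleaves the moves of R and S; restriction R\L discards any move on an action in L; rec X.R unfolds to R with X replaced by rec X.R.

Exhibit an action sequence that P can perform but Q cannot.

LTS(P): 3 reachable states
  s0 = rec X. b.b.(a.X + a.X) ⊢ ··b··> s1
  s1 = b.(a.(rec X. b.b.(a.X + a.X)) + a.(rec X. b.b.(a.X + a.X))) ⊢ ··b··> s2
  s2 = a.(rec X. b.b.(a.X + a.X)) + a.(rec X. b.b.(a.X + a.X)) ⊢ ··a··> s0
LTS(Q): 3 reachable states
  t0 = rec X. b.a.(a.X + a.X) ⊢ ··b··> t1
  t1 = a.(a.(rec X. b.a.(a.X + a.X)) + a.(rec X. b.a.(a.X + a.X))) ⊢ ··a··> t2
  t2 = a.(rec X. b.a.(a.X + a.X)) + a.(rec X. b.a.(a.X + a.X)) ⊢ ··a··> t0
Executing bb from P (initial set {s0}):
  after b @ step 1: {s1}
  after b @ step 2: {s2}
  ✓ P
Executing bb from Q (initial set {t0}):
  after b @ step 1: {t1}
  after b @ step 2: no successor for Q

bb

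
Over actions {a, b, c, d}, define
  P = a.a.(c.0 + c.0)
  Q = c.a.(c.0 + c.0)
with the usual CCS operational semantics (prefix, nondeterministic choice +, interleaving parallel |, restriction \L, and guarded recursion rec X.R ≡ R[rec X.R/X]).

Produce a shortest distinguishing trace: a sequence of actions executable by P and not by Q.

a

P's transition system — 4 states:
  u0 = a.a.(c.0 + c.0) :: --a--▸ u1
  u1 = a.(c.0 + c.0) :: --a--▸ u2
  u2 = c.0 + c.0 :: --c--▸ u3
  u3 = 0 :: (no moves)
Q's transition system — 4 states:
  v0 = c.a.(c.0 + c.0) :: --c--▸ v1
  v1 = a.(c.0 + c.0) :: --a--▸ v2
  v2 = c.0 + c.0 :: --c--▸ v3
  v3 = 0 :: (no moves)
Run σ = ⟨a⟩ on P: start {u0}
  after a @ step 1: {u1}
  P completes σ.
Run σ = ⟨a⟩ on Q: start {v0}
  after a @ step 1: no successor for Q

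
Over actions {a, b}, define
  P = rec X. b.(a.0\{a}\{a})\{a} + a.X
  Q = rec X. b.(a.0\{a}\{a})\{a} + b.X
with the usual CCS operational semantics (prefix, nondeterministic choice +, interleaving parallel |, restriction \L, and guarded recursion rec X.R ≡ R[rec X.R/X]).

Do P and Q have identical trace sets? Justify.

P's transition system — 2 states:
  u0 = rec X. b.(a.0\{a}\{a})\{a} + a.X has moves -a-> u0, -b-> u1
  u1 = (a.0\{a}\{a})\{a} has moves ·
Q's transition system — 2 states:
  v0 = rec X. b.(a.0\{a}\{a})\{a} + b.X has moves -b-> v0, -b-> v1
  v1 = (a.0\{a}\{a})\{a} has moves ·
Executing a from P (initial set {u0}):
  step 1 (a): {u0}
  — P admits the full trace.
Executing a from Q (initial set {v0}):
  step 1 (a): ∅  — Q cannot continue

trace-distinct — witness ⟨a⟩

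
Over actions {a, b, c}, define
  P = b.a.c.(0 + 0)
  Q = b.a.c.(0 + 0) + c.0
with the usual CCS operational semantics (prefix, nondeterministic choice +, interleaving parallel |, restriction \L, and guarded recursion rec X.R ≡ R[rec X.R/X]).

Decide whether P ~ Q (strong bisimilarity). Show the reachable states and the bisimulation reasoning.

P's transition system — 4 states:
  m0 = b.a.c.(0 + 0) has moves -b-> m1
  m1 = a.c.(0 + 0) has moves -a-> m2
  m2 = c.(0 + 0) has moves -c-> m3
  m3 = 0 + 0 has moves (no moves)
Q's transition system — 5 states:
  n0 = b.a.c.(0 + 0) + c.0 has moves -b-> n1, -c-> n2
  n1 = a.c.(0 + 0) has moves -a-> n3
  n2 = 0 has moves (no moves)
  n3 = c.(0 + 0) has moves -c-> n4
  n4 = 0 + 0 has moves (no moves)
Bisimilarity quotient blocks:
  B0 = {m0}
  B1 = {m1, n1}
  B2 = {m2, n3}
  B3 = {m3, n2, n4}
  B4 = {n0}
m0 ∈ B0, n0 ∈ B4 → different blocks

NO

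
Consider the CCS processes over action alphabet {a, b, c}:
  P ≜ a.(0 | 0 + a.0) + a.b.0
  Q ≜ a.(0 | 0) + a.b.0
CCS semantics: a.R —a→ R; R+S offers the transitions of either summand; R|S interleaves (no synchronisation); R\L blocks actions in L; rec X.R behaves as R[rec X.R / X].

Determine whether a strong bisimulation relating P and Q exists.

LTS(P): 4 reachable states
  p0 = a.(0 | 0 + a.0) + a.b.0 → -a-> p1, -a-> p2
  p1 = 0 | 0 + a.0 → -a-> p3
  p2 = b.0 → -b-> p3
  p3 = 0 → deadlocked
LTS(Q): 4 reachable states
  q0 = a.(0 | 0) + a.b.0 → -a-> q1, -a-> q2
  q1 = 0 | 0 → deadlocked
  q2 = b.0 → -b-> q3
  q3 = 0 → deadlocked
Partition-refinement fixed point:
  B0 = {p0}
  B1 = {p2, q2}
  B2 = {p3, q1, q3}
  B3 = {p1}
  B4 = {q0}
p0 ∈ B0, q0 ∈ B4 → different blocks

P ≁ Q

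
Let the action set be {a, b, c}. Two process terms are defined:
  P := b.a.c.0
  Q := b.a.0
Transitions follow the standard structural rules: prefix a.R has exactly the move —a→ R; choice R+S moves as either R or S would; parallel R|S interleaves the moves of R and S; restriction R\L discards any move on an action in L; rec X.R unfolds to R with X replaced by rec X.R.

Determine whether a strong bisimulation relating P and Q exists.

LTS(P): 4 reachable states
  m0 = b.a.c.0 has moves =b=> m1
  m1 = a.c.0 has moves =a=> m2
  m2 = c.0 has moves =c=> m3
  m3 = 0 has moves deadlocked
LTS(Q): 3 reachable states
  n0 = b.a.0 has moves =b=> n1
  n1 = a.0 has moves =a=> n2
  n2 = 0 has moves deadlocked
Bisimilarity quotient blocks:
  B0 = {m0}
  B1 = {m1}
  B2 = {m2}
  B3 = {m3, n2}
  B4 = {n0}
  B5 = {n1}
m0 ∈ B0, n0 ∈ B4 → different blocks

P ≁ Q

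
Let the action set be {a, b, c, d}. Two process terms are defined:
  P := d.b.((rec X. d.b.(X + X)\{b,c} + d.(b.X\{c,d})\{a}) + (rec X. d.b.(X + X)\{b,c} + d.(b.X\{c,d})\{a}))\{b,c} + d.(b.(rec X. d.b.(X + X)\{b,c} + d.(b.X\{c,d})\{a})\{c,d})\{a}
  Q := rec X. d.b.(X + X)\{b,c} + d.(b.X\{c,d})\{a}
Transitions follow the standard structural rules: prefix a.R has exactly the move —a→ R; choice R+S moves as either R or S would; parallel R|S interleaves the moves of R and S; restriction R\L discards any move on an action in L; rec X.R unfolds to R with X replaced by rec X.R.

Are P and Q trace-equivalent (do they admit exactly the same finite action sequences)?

YES

Reachable graph of P (7 states):
  m0 = d.b.((rec X. d.b.(X + X)\{b,c} + d.(b.X\{c,d})\{a}) + (rec X. d.b.(X + X)\{b,c} + d.(b.X\{c,d})\{a}))\{b,c} + d.(b.(rec X. d.b.(X + X)\{b,c} + d.(b.X\{c,d})\{a})\{c,d})\{a} ⊢ ··d··> m1, ··d··> m2
  m1 = (b.(rec X. d.b.(X + X)\{b,c} + d.(b.X\{c,d})\{a})\{c,d})\{a} ⊢ ··b··> m3
  m2 = b.((rec X. d.b.(X + X)\{b,c} + d.(b.X\{c,d})\{a}) + (rec X. d.b.(X + X)\{b,c} + d.(b.X\{c,d})\{a}))\{b,c} ⊢ ··b··> m4
  m3 = (rec X. d.b.(X + X)\{b,c} + d.(b.X\{c,d})\{a})\{c,d}\{a} ⊢ deadlocked
  m4 = ((rec X. d.b.(X + X)\{b,c} + d.(b.X\{c,d})\{a}) + (rec X. d.b.(X + X)\{b,c} + d.(b.X\{c,d})\{a}))\{b,c} ⊢ ··d··> m5, ··d··> m6
  m5 = (b.((rec X. d.b.(X + X)\{b,c} + d.(b.X\{c,d})\{a}) + (rec X. d.b.(X + X)\{b,c} + d.(b.X\{c,d})\{a}))\{b,c})\{b,c} ⊢ deadlocked
  m6 = (b.(rec X. d.b.(X + X)\{b,c} + d.(b.X\{c,d})\{a})\{c,d})\{a}\{b,c} ⊢ deadlocked
Reachable graph of Q (7 states):
  n0 = rec X. d.b.(X + X)\{b,c} + d.(b.X\{c,d})\{a} ⊢ ··d··> n1, ··d··> n2
  n1 = (b.(rec X. d.b.(X + X)\{b,c} + d.(b.X\{c,d})\{a})\{c,d})\{a} ⊢ ··b··> n3
  n2 = b.((rec X. d.b.(X + X)\{b,c} + d.(b.X\{c,d})\{a}) + (rec X. d.b.(X + X)\{b,c} + d.(b.X\{c,d})\{a}))\{b,c} ⊢ ··b··> n4
  n3 = (rec X. d.b.(X + X)\{b,c} + d.(b.X\{c,d})\{a})\{c,d}\{a} ⊢ deadlocked
  n4 = ((rec X. d.b.(X + X)\{b,c} + d.(b.X\{c,d})\{a}) + (rec X. d.b.(X + X)\{b,c} + d.(b.X\{c,d})\{a}))\{b,c} ⊢ ··d··> n5, ··d··> n6
  n5 = (b.((rec X. d.b.(X + X)\{b,c} + d.(b.X\{c,d})\{a}) + (rec X. d.b.(X + X)\{b,c} + d.(b.X\{c,d})\{a}))\{b,c})\{b,c} ⊢ deadlocked
  n6 = (b.(rec X. d.b.(X + X)\{b,c} + d.(b.X\{c,d})\{a})\{c,d})\{a}\{b,c} ⊢ deadlocked
Partition-refinement fixed point:
  B0 = {m0, n0}
  B1 = {m2, n2}
  B2 = {m4, n4}
  B3 = {m3, m5, m6, n3, n5, n6}
  B4 = {m1, n1}
m0 ∈ B0, n0 ∈ B0 → same block
Bisimilar ⇒ trace-equivalent.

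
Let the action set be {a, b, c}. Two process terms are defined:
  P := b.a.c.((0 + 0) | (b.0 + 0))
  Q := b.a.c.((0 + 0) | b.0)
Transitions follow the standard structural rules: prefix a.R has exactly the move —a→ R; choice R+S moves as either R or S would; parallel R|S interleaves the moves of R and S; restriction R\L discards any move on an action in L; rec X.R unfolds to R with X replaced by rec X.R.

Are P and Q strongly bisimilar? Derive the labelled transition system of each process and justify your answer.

LTS(P): 5 reachable states
  p0 = b.a.c.((0 + 0) | (b.0 + 0)) | --b--▸ p1
  p1 = a.c.((0 + 0) | (b.0 + 0)) | --a--▸ p2
  p2 = c.((0 + 0) | (b.0 + 0)) | --c--▸ p3
  p3 = (0 + 0) | (b.0 + 0) | --b--▸ p4
  p4 = (0 + 0) | 0 | (no moves)
LTS(Q): 5 reachable states
  q0 = b.a.c.((0 + 0) | b.0) | --b--▸ q1
  q1 = a.c.((0 + 0) | b.0) | --a--▸ q2
  q2 = c.((0 + 0) | b.0) | --c--▸ q3
  q3 = (0 + 0) | b.0 | --b--▸ q4
  q4 = (0 + 0) | 0 | (no moves)
Bisimilarity quotient blocks:
  B0 = {p0, q0}
  B1 = {p1, q1}
  B2 = {p2, q2}
  B3 = {p3, q3}
  B4 = {p4, q4}
p0 ∈ B0, q0 ∈ B0 → same block

YES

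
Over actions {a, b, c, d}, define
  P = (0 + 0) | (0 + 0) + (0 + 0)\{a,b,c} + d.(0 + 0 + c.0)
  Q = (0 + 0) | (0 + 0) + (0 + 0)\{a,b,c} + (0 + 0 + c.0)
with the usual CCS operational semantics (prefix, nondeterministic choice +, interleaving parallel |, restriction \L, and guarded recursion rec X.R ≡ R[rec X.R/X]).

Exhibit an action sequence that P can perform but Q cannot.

LTS(P): 3 reachable states
  p0 = (0 + 0) | (0 + 0) + (0 + 0)\{a,b,c} + d.(0 + 0 + c.0) has moves —d→ p1
  p1 = 0 + 0 + c.0 has moves —c→ p2
  p2 = 0 has moves ∅
LTS(Q): 2 reachable states
  q0 = (0 + 0) | (0 + 0) + (0 + 0)\{a,b,c} + (0 + 0 + c.0) has moves —c→ q1
  q1 = 0 has moves ∅
Run σ = ⟨d⟩ on P: start {p0}
  step 1 (d): {p1}
  ✓ P
Run σ = ⟨d⟩ on Q: start {q0}
  step 1 (d): ∅  — Q cannot continue

d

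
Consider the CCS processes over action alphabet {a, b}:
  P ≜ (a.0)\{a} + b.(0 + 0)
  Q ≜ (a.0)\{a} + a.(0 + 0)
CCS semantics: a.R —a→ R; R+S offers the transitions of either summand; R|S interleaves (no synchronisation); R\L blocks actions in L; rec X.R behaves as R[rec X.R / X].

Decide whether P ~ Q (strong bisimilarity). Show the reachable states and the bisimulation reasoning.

NO

P's transition system — 2 states:
  u0 = (a.0)\{a} + b.(0 + 0) ⊢ —b→ u1
  u1 = 0 + 0 ⊢ ∅
Q's transition system — 2 states:
  v0 = (a.0)\{a} + a.(0 + 0) ⊢ —a→ v1
  v1 = 0 + 0 ⊢ ∅
Coarsest stable partition (strong bisimilarity classes):
  B0 = {u0}
  B1 = {u1, v1}
  B2 = {v0}
u0 ∈ B0, v0 ∈ B2 → different blocks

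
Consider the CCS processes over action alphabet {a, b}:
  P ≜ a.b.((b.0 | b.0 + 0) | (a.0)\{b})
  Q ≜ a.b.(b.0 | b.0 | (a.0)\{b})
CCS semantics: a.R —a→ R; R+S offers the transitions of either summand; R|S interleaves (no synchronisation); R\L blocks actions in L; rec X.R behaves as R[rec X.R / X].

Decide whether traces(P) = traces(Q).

YES

P's transition system — 10 states:
  m0 = a.b.((b.0 | b.0 + 0) | (a.0)\{b}) ⊢ =a=> m1
  m1 = b.((b.0 | b.0 + 0) | (a.0)\{b}) ⊢ =b=> m2
  m2 = (b.0 | b.0 + 0) | (a.0)\{b} ⊢ =a=> m3, =b=> m4, =b=> m5
  m3 = (b.0 | b.0 + 0) | 0\{b} ⊢ =b=> m6, =b=> m7
  m4 = 0 | b.0 | (a.0)\{b} ⊢ =a=> m6, =b=> m8
  m5 = b.0 | 0 | (a.0)\{b} ⊢ =a=> m7, =b=> m8
  m6 = 0 | b.0 | 0\{b} ⊢ =b=> m9
  m7 = b.0 | 0 | 0\{b} ⊢ =b=> m9
  m8 = 0 | 0 | (a.0)\{b} ⊢ =a=> m9
  m9 = 0 | 0 | 0\{b} ⊢ deadlocked
Q's transition system — 10 states:
  n0 = a.b.(b.0 | b.0 | (a.0)\{b}) ⊢ =a=> n1
  n1 = b.(b.0 | b.0 | (a.0)\{b}) ⊢ =b=> n2
  n2 = b.0 | b.0 | (a.0)\{b} ⊢ =a=> n3, =b=> n4, =b=> n5
  n3 = b.0 | b.0 | 0\{b} ⊢ =b=> n6, =b=> n7
  n4 = 0 | b.0 | (a.0)\{b} ⊢ =a=> n6, =b=> n8
  n5 = b.0 | 0 | (a.0)\{b} ⊢ =a=> n7, =b=> n8
  n6 = 0 | b.0 | 0\{b} ⊢ =b=> n9
  n7 = b.0 | 0 | 0\{b} ⊢ =b=> n9
  n8 = 0 | 0 | (a.0)\{b} ⊢ =a=> n9
  n9 = 0 | 0 | 0\{b} ⊢ deadlocked
Bisimilarity quotient blocks:
  B0 = {m0, n0}
  B1 = {m1, n1}
  B2 = {m2, n2}
  B3 = {m4, m5, n4, n5}
  B4 = {m6, m7, n6, n7}
  B5 = {m9, n9}
  B6 = {m8, n8}
  B7 = {m3, n3}
m0 ∈ B0, n0 ∈ B0 → same block
Bisimilar ⇒ trace-equivalent.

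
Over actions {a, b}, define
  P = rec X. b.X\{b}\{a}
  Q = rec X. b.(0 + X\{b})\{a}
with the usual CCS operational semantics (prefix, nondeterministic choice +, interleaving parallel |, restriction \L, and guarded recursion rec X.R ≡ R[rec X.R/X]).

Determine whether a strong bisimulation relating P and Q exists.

LTS(P): 2 reachable states
  p0 = rec X. b.X\{b}\{a} has moves -b-> p1
  p1 = (rec X. b.X\{b}\{a})\{b}\{a} has moves deadlocked
LTS(Q): 2 reachable states
  q0 = rec X. b.(0 + X\{b})\{a} has moves -b-> q1
  q1 = (0 + (rec X. b.(0 + X\{b})\{a})\{b})\{a} has moves deadlocked
Partition-refinement fixed point:
  B0 = {p0, q0}
  B1 = {p1, q1}
p0 ∈ B0, q0 ∈ B0 → same block

P ~ Q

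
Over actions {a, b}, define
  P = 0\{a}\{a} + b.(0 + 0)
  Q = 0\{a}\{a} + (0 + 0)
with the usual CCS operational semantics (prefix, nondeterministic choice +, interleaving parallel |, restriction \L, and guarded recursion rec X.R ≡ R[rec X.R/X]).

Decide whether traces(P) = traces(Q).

NO — witness ⟨b⟩

Reachable graph of P (2 states):
  u0 = 0\{a}\{a} + b.(0 + 0) ⊢ -b-> u1
  u1 = 0 + 0 ⊢ stopped
Reachable graph of Q (1 states):
  v0 = 0\{a}\{a} + (0 + 0) ⊢ stopped
Executing b from P (initial set {u0}):
  [1] b ⇒ {u1}
  P completes σ.
Executing b from Q (initial set {v0}):
  [1] b ⇒ ∅ (Q stuck)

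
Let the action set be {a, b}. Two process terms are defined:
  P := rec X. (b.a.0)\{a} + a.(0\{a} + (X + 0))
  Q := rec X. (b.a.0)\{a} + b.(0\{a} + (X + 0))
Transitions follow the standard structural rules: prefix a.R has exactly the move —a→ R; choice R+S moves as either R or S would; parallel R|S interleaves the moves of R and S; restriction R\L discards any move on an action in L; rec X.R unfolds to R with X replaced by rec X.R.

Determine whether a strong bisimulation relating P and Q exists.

P's transition system — 3 states:
  u0 = rec X. (b.a.0)\{a} + a.(0\{a} + (X + 0)) :: ··a··> u1, ··b··> u2
  u1 = 0\{a} + ((rec X. (b.a.0)\{a} + a.(0\{a} + (X + 0))) + 0) :: ··a··> u1, ··b··> u2
  u2 = (a.0)\{a} :: ·
Q's transition system — 3 states:
  v0 = rec X. (b.a.0)\{a} + b.(0\{a} + (X + 0)) :: ··b··> v1, ··b··> v2
  v1 = (a.0)\{a} :: ·
  v2 = 0\{a} + ((rec X. (b.a.0)\{a} + b.(0\{a} + (X + 0))) + 0) :: ··b··> v1, ··b··> v2
Bisimilarity quotient blocks:
  B0 = {u0, u1}
  B1 = {u2, v1}
  B2 = {v0, v2}
u0 ∈ B0, v0 ∈ B2 → different blocks

not bisimilar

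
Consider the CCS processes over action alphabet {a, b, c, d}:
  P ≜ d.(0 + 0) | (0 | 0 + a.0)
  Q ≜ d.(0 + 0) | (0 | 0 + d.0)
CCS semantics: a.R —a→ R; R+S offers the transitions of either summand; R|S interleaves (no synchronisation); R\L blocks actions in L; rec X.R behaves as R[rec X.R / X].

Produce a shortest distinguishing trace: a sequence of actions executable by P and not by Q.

LTS(P): 4 reachable states
  u0 = d.(0 + 0) | (0 | 0 + a.0) | —a→ u1, —d→ u2
  u1 = d.(0 + 0) | 0 | —d→ u3
  u2 = (0 + 0) | (0 | 0 + a.0) | —a→ u3
  u3 = (0 + 0) | 0 | ∅
LTS(Q): 4 reachable states
  v0 = d.(0 + 0) | (0 | 0 + d.0) | —d→ v1, —d→ v2
  v1 = (0 + 0) | (0 | 0 + d.0) | —d→ v3
  v2 = d.(0 + 0) | 0 | —d→ v3
  v3 = (0 + 0) | 0 | ∅
Trace ⟨a⟩ through P, begin at {u0}:
  [1] a ⇒ {u1}
  P completes σ.
Trace ⟨a⟩ through Q, begin at {v0}:
  [1] a ⇒ ∅  — Q cannot continue

a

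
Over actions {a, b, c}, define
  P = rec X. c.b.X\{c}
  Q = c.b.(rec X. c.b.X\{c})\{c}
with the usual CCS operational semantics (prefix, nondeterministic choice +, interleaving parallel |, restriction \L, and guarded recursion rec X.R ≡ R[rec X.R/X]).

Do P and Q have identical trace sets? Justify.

LTS(P): 3 reachable states
  m0 = rec X. c.b.X\{c} → -c-> m1
  m1 = b.(rec X. c.b.X\{c})\{c} → -b-> m2
  m2 = (rec X. c.b.X\{c})\{c} → (no moves)
LTS(Q): 3 reachable states
  n0 = c.b.(rec X. c.b.X\{c})\{c} → -c-> n1
  n1 = b.(rec X. c.b.X\{c})\{c} → -b-> n2
  n2 = (rec X. c.b.X\{c})\{c} → (no moves)
Partition-refinement fixed point:
  B0 = {m0, n0}
  B1 = {m1, n1}
  B2 = {m2, n2}
m0 ∈ B0, n0 ∈ B0 → same block
Bisimilar ⇒ trace-equivalent.

traces(P) = traces(Q)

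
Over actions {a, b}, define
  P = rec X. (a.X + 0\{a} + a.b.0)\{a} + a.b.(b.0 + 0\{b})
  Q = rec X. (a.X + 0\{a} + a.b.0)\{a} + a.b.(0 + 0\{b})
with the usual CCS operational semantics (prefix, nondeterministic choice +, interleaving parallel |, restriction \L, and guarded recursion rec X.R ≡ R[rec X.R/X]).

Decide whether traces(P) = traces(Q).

P's transition system — 4 states:
  s0 = rec X. (a.X + 0\{a} + a.b.0)\{a} + a.b.(b.0 + 0\{b}) | —a→ s1
  s1 = b.(b.0 + 0\{b}) | —b→ s2
  s2 = b.0 + 0\{b} | —b→ s3
  s3 = 0 | (no moves)
Q's transition system — 3 states:
  t0 = rec X. (a.X + 0\{a} + a.b.0)\{a} + a.b.(0 + 0\{b}) | —a→ t1
  t1 = b.(0 + 0\{b}) | —b→ t2
  t2 = 0 + 0\{b} | (no moves)
Executing abb from P (initial set {s0}):
  [1] a ⇒ {s1}
  [2] b ⇒ {s2}
  [3] b ⇒ {s3}
  ✓ P
Executing abb from Q (initial set {t0}):
  [1] a ⇒ {t1}
  [2] b ⇒ {t2}
  [3] b ⇒ no successor for Q

trace-distinct — witness ⟨abb⟩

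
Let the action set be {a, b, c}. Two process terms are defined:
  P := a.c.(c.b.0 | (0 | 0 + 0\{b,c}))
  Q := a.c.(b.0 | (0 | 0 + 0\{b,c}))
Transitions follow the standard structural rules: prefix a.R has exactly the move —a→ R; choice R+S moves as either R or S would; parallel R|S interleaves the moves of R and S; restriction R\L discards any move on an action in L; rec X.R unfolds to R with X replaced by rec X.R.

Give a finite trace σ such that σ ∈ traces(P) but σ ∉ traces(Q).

P's transition system — 5 states:
  p0 = a.c.(c.b.0 | (0 | 0 + 0\{b,c})) → ··a··> p1
  p1 = c.(c.b.0 | (0 | 0 + 0\{b,c})) → ··c··> p2
  p2 = c.b.0 | (0 | 0 + 0\{b,c}) → ··c··> p3
  p3 = b.0 | (0 | 0 + 0\{b,c}) → ··b··> p4
  p4 = 0 | (0 | 0 + 0\{b,c}) → stopped
Q's transition system — 4 states:
  q0 = a.c.(b.0 | (0 | 0 + 0\{b,c})) → ··a··> q1
  q1 = c.(b.0 | (0 | 0 + 0\{b,c})) → ··c··> q2
  q2 = b.0 | (0 | 0 + 0\{b,c}) → ··b··> q3
  q3 = 0 | (0 | 0 + 0\{b,c}) → stopped
Run σ = ⟨acc⟩ on P: start {p0}
  [1] a ⇒ {p1}
  [2] c ⇒ {p2}
  [3] c ⇒ {p3}
  ✓ P
Run σ = ⟨acc⟩ on Q: start {q0}
  [1] a ⇒ {q1}
  [2] c ⇒ {q2}
  [3] c ⇒ ∅  — Q cannot continue

acc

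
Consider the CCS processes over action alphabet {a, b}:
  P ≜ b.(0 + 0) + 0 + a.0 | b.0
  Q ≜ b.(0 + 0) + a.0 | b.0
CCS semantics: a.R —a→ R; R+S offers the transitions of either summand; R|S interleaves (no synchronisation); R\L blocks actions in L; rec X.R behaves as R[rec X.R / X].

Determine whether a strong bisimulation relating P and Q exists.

Reachable graph of P (5 states):
  m0 = b.(0 + 0) + 0 + a.0 | b.0 → -a-> m1, -b-> m2, -b-> m3
  m1 = 0 | b.0 → -b-> m4
  m2 = 0 + 0 → deadlocked
  m3 = a.0 | 0 → -a-> m4
  m4 = 0 | 0 → deadlocked
Reachable graph of Q (5 states):
  n0 = b.(0 + 0) + a.0 | b.0 → -a-> n1, -b-> n2, -b-> n3
  n1 = 0 | b.0 → -b-> n4
  n2 = 0 + 0 → deadlocked
  n3 = a.0 | 0 → -a-> n4
  n4 = 0 | 0 → deadlocked
Partition-refinement fixed point:
  B0 = {m0, n0}
  B1 = {m1, n1}
  B2 = {m2, m4, n2, n4}
  B3 = {m3, n3}
m0 ∈ B0, n0 ∈ B0 → same block

bisimilar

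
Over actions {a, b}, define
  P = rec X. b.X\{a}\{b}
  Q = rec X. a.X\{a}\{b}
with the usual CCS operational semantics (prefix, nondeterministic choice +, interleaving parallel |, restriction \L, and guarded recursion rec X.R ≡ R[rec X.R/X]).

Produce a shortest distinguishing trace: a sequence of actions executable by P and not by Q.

P's transition system — 2 states:
  p0 = rec X. b.X\{a}\{b} | -b-> p1
  p1 = (rec X. b.X\{a}\{b})\{a}\{b} | deadlocked
Q's transition system — 2 states:
  q0 = rec X. a.X\{a}\{b} | -a-> q1
  q1 = (rec X. a.X\{a}\{b})\{a}\{b} | deadlocked
Run σ = ⟨b⟩ on P: start {p0}
  step 1 (b): {p1}
  P completes σ.
Run σ = ⟨b⟩ on Q: start {q0}
  step 1 (b): ∅ (Q stuck)

b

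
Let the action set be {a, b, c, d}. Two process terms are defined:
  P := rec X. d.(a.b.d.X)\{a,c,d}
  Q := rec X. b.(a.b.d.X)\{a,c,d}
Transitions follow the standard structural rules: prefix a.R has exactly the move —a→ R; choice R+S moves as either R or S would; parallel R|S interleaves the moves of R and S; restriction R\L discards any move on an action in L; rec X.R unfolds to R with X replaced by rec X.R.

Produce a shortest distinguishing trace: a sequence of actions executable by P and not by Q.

d

Reachable graph of P (2 states):
  m0 = rec X. d.(a.b.d.X)\{a,c,d} :: --d--▸ m1
  m1 = (a.b.d.(rec X. d.(a.b.d.X)\{a,c,d}))\{a,c,d} :: ∅
Reachable graph of Q (2 states):
  n0 = rec X. b.(a.b.d.X)\{a,c,d} :: --b--▸ n1
  n1 = (a.b.d.(rec X. b.(a.b.d.X)\{a,c,d}))\{a,c,d} :: ∅
Run σ = ⟨d⟩ on P: start {m0}
  step 1 (d): {m1}
  P completes σ.
Run σ = ⟨d⟩ on Q: start {n0}
  step 1 (d): ∅  — Q cannot continue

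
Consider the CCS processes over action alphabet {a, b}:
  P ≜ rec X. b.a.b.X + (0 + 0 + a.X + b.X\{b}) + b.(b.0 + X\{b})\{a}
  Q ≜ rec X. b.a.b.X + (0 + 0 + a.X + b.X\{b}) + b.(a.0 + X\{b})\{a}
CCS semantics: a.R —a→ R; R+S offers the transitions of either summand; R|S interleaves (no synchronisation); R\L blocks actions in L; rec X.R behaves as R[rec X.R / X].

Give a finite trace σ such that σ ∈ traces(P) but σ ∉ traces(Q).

Reachable graph of P (6 states):
  u0 = rec X. b.a.b.X + (0 + 0 + a.X + b.X\{b}) + b.(b.0 + X\{b})\{a} has moves -a-> u0, -b-> u1, -b-> u2, -b-> u3
  u1 = (b.0 + (rec X. b.a.b.X + (0 + 0 + a.X + b.X\{b}) + b.(b.0 + X\{b})\{a})\{b})\{a} has moves -b-> u4
  u2 = (rec X. b.a.b.X + (0 + 0 + a.X + b.X\{b}) + b.(b.0 + X\{b})\{a})\{b} has moves -a-> u2
  u3 = a.b.(rec X. b.a.b.X + (0 + 0 + a.X + b.X\{b}) + b.(b.0 + X\{b})\{a}) has moves -a-> u5
  u4 = 0\{a} has moves stopped
  u5 = b.(rec X. b.a.b.X + (0 + 0 + a.X + b.X\{b}) + b.(b.0 + X\{b})\{a}) has moves -b-> u0
Reachable graph of Q (5 states):
  v0 = rec X. b.a.b.X + (0 + 0 + a.X + b.X\{b}) + b.(a.0 + X\{b})\{a} has moves -a-> v0, -b-> v1, -b-> v2, -b-> v3
  v1 = (a.0 + (rec X. b.a.b.X + (0 + 0 + a.X + b.X\{b}) + b.(a.0 + X\{b})\{a})\{b})\{a} has moves stopped
  v2 = (rec X. b.a.b.X + (0 + 0 + a.X + b.X\{b}) + b.(a.0 + X\{b})\{a})\{b} has moves -a-> v2
  v3 = a.b.(rec X. b.a.b.X + (0 + 0 + a.X + b.X\{b}) + b.(a.0 + X\{b})\{a}) has moves -a-> v4
  v4 = b.(rec X. b.a.b.X + (0 + 0 + a.X + b.X\{b}) + b.(a.0 + X\{b})\{a}) has moves -b-> v0
Executing bb from P (initial set {u0}):
  [1] b ⇒ {u1, u2, u3}
  [2] b ⇒ {u4}
  P completes σ.
Executing bb from Q (initial set {v0}):
  [1] b ⇒ {v1, v2, v3}
  [2] b ⇒ ∅ (Q stuck)

bb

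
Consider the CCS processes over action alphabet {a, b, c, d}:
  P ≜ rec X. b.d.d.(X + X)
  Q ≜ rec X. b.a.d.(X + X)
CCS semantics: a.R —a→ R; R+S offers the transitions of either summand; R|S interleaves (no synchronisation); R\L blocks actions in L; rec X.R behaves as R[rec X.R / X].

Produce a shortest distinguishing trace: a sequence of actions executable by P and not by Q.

bd

Reachable graph of P (4 states):
  m0 = rec X. b.d.d.(X + X) → -b-> m1
  m1 = d.d.((rec X. b.d.d.(X + X)) + (rec X. b.d.d.(X + X))) → -d-> m2
  m2 = d.((rec X. b.d.d.(X + X)) + (rec X. b.d.d.(X + X))) → -d-> m3
  m3 = (rec X. b.d.d.(X + X)) + (rec X. b.d.d.(X + X)) → -b-> m1
Reachable graph of Q (4 states):
  n0 = rec X. b.a.d.(X + X) → -b-> n1
  n1 = a.d.((rec X. b.a.d.(X + X)) + (rec X. b.a.d.(X + X))) → -a-> n2
  n2 = d.((rec X. b.a.d.(X + X)) + (rec X. b.a.d.(X + X))) → -d-> n3
  n3 = (rec X. b.a.d.(X + X)) + (rec X. b.a.d.(X + X)) → -b-> n1
Executing bd from P (initial set {m0}):
  after b @ step 1: {m1}
  after d @ step 2: {m2}
  P completes σ.
Executing bd from Q (initial set {n0}):
  after b @ step 1: {n1}
  after d @ step 2: ∅ (Q stuck)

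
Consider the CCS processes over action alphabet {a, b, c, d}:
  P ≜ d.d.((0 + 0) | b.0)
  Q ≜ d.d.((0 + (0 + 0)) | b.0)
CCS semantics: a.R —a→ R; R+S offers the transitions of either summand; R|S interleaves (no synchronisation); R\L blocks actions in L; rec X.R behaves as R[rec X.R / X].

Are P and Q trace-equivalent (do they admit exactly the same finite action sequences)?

trace-equivalent

Reachable graph of P (4 states):
  m0 = d.d.((0 + 0) | b.0) ⊢ —d→ m1
  m1 = d.((0 + 0) | b.0) ⊢ —d→ m2
  m2 = (0 + 0) | b.0 ⊢ —b→ m3
  m3 = (0 + 0) | 0 ⊢ ∅
Reachable graph of Q (4 states):
  n0 = d.d.((0 + (0 + 0)) | b.0) ⊢ —d→ n1
  n1 = d.((0 + (0 + 0)) | b.0) ⊢ —d→ n2
  n2 = (0 + (0 + 0)) | b.0 ⊢ —b→ n3
  n3 = (0 + (0 + 0)) | 0 ⊢ ∅
Bisimilarity quotient blocks:
  B0 = {m0, n0}
  B1 = {m1, n1}
  B2 = {m2, n2}
  B3 = {m3, n3}
m0 ∈ B0, n0 ∈ B0 → same block
Bisimilar ⇒ trace-equivalent.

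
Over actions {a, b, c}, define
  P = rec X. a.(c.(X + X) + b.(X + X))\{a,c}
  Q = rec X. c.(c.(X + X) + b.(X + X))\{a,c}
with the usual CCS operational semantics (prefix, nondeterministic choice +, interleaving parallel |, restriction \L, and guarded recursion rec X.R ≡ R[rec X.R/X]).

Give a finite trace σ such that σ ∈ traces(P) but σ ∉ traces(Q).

a

Reachable graph of P (3 states):
  p0 = rec X. a.(c.(X + X) + b.(X + X))\{a,c} ⊢ ··a··> p1
  p1 = (c.((rec X. a.(c.(X + X) + b.(X + X))\{a,c}) + (rec X. a.(c.(X + X) + b.(X + X))\{a,c})) + b.((rec X. a.(c.(X + X) + b.(X + X))\{a,c}) + (rec X. a.(c.(X + X) + b.(X + X))\{a,c})))\{a,c} ⊢ ··b··> p2
  p2 = ((rec X. a.(c.(X + X) + b.(X + X))\{a,c}) + (rec X. a.(c.(X + X) + b.(X + X))\{a,c}))\{a,c} ⊢ ·
Reachable graph of Q (3 states):
  q0 = rec X. c.(c.(X + X) + b.(X + X))\{a,c} ⊢ ··c··> q1
  q1 = (c.((rec X. c.(c.(X + X) + b.(X + X))\{a,c}) + (rec X. c.(c.(X + X) + b.(X + X))\{a,c})) + b.((rec X. c.(c.(X + X) + b.(X + X))\{a,c}) + (rec X. c.(c.(X + X) + b.(X + X))\{a,c})))\{a,c} ⊢ ··b··> q2
  q2 = ((rec X. c.(c.(X + X) + b.(X + X))\{a,c}) + (rec X. c.(c.(X + X) + b.(X + X))\{a,c}))\{a,c} ⊢ ·
Run σ = ⟨a⟩ on P: start {p0}
  [1] a ⇒ {p1}
  — P admits the full trace.
Run σ = ⟨a⟩ on Q: start {q0}
  [1] a ⇒ no successor for Q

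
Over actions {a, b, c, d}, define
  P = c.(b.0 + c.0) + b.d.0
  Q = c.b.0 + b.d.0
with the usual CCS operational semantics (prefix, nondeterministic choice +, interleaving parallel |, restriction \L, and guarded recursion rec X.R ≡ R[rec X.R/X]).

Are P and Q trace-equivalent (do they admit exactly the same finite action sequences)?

LTS(P): 4 reachable states
  s0 = c.(b.0 + c.0) + b.d.0 has moves ··b··> s1, ··c··> s2
  s1 = d.0 has moves ··d··> s3
  s2 = b.0 + c.0 has moves ··b··> s3, ··c··> s3
  s3 = 0 has moves (no moves)
LTS(Q): 4 reachable states
  t0 = c.b.0 + b.d.0 has moves ··b··> t1, ··c··> t2
  t1 = d.0 has moves ··d··> t3
  t2 = b.0 has moves ··b··> t3
  t3 = 0 has moves (no moves)
Run σ = ⟨cc⟩ on P: start {s0}
  step 1 (c): {s2}
  step 2 (c): {s3}
  P completes σ.
Run σ = ⟨cc⟩ on Q: start {t0}
  step 1 (c): {t2}
  step 2 (c): no successor for Q

trace-distinct — witness ⟨cc⟩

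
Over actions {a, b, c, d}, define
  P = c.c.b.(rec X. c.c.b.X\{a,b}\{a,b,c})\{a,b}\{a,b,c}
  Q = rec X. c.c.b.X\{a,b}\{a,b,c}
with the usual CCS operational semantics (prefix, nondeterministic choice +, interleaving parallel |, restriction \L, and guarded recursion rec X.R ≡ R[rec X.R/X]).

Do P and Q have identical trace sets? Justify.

Reachable graph of P (4 states):
  u0 = c.c.b.(rec X. c.c.b.X\{a,b}\{a,b,c})\{a,b}\{a,b,c} has moves —c→ u1
  u1 = c.b.(rec X. c.c.b.X\{a,b}\{a,b,c})\{a,b}\{a,b,c} has moves —c→ u2
  u2 = b.(rec X. c.c.b.X\{a,b}\{a,b,c})\{a,b}\{a,b,c} has moves —b→ u3
  u3 = (rec X. c.c.b.X\{a,b}\{a,b,c})\{a,b}\{a,b,c} has moves stopped
Reachable graph of Q (4 states):
  v0 = rec X. c.c.b.X\{a,b}\{a,b,c} has moves —c→ v1
  v1 = c.b.(rec X. c.c.b.X\{a,b}\{a,b,c})\{a,b}\{a,b,c} has moves —c→ v2
  v2 = b.(rec X. c.c.b.X\{a,b}\{a,b,c})\{a,b}\{a,b,c} has moves —b→ v3
  v3 = (rec X. c.c.b.X\{a,b}\{a,b,c})\{a,b}\{a,b,c} has moves stopped
Bisimilarity quotient blocks:
  B0 = {u0, v0}
  B1 = {u1, v1}
  B2 = {u2, v2}
  B3 = {u3, v3}
u0 ∈ B0, v0 ∈ B0 → same block
Bisimilar ⇒ trace-equivalent.

YES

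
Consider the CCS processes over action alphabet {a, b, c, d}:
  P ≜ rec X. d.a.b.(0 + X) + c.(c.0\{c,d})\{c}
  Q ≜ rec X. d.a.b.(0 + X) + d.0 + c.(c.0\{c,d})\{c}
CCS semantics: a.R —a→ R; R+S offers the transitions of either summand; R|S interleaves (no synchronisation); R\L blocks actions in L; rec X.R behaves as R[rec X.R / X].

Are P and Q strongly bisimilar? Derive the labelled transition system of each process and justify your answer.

P's transition system — 5 states:
  u0 = rec X. d.a.b.(0 + X) + c.(c.0\{c,d})\{c} | =c=> u1, =d=> u2
  u1 = (c.0\{c,d})\{c} | (no moves)
  u2 = a.b.(0 + (rec X. d.a.b.(0 + X) + c.(c.0\{c,d})\{c})) | =a=> u3
  u3 = b.(0 + (rec X. d.a.b.(0 + X) + c.(c.0\{c,d})\{c})) | =b=> u4
  u4 = 0 + (rec X. d.a.b.(0 + X) + c.(c.0\{c,d})\{c}) | =c=> u1, =d=> u2
Q's transition system — 6 states:
  v0 = rec X. d.a.b.(0 + X) + d.0 + c.(c.0\{c,d})\{c} | =c=> v1, =d=> v2, =d=> v3
  v1 = (c.0\{c,d})\{c} | (no moves)
  v2 = 0 | (no moves)
  v3 = a.b.(0 + (rec X. d.a.b.(0 + X) + d.0 + c.(c.0\{c,d})\{c})) | =a=> v4
  v4 = b.(0 + (rec X. d.a.b.(0 + X) + d.0 + c.(c.0\{c,d})\{c})) | =b=> v5
  v5 = 0 + (rec X. d.a.b.(0 + X) + d.0 + c.(c.0\{c,d})\{c}) | =c=> v1, =d=> v2, =d=> v3
Coarsest stable partition (strong bisimilarity classes):
  B0 = {u0, u4}
  B1 = {u1, v1, v2}
  B2 = {u2}
  B3 = {u3}
  B4 = {v0, v5}
  B5 = {v3}
  B6 = {v4}
u0 ∈ B0, v0 ∈ B4 → different blocks

not bisimilar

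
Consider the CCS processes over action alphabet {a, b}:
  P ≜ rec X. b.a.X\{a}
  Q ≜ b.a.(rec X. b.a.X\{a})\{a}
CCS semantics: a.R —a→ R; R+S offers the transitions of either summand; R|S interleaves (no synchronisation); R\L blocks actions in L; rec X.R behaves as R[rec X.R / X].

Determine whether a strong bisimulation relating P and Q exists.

LTS(P): 4 reachable states
  m0 = rec X. b.a.X\{a} :: =b=> m1
  m1 = a.(rec X. b.a.X\{a})\{a} :: =a=> m2
  m2 = (rec X. b.a.X\{a})\{a} :: =b=> m3
  m3 = (a.(rec X. b.a.X\{a})\{a})\{a} :: ·
LTS(Q): 4 reachable states
  n0 = b.a.(rec X. b.a.X\{a})\{a} :: =b=> n1
  n1 = a.(rec X. b.a.X\{a})\{a} :: =a=> n2
  n2 = (rec X. b.a.X\{a})\{a} :: =b=> n3
  n3 = (a.(rec X. b.a.X\{a})\{a})\{a} :: ·
Bisimilarity quotient blocks:
  B0 = {m0, n0}
  B1 = {m1, n1}
  B2 = {m2, n2}
  B3 = {m3, n3}
m0 ∈ B0, n0 ∈ B0 → same block

YES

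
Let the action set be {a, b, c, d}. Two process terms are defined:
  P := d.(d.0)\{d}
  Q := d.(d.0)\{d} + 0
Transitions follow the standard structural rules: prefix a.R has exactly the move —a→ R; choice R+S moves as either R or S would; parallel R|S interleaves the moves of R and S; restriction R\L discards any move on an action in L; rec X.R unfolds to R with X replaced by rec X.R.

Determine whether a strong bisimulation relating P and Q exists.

YES

LTS(P): 2 reachable states
  u0 = d.(d.0)\{d} has moves ··d··> u1
  u1 = (d.0)\{d} has moves deadlocked
LTS(Q): 2 reachable states
  v0 = d.(d.0)\{d} + 0 has moves ··d··> v1
  v1 = (d.0)\{d} has moves deadlocked
Coarsest stable partition (strong bisimilarity classes):
  B0 = {u0, v0}
  B1 = {u1, v1}
u0 ∈ B0, v0 ∈ B0 → same block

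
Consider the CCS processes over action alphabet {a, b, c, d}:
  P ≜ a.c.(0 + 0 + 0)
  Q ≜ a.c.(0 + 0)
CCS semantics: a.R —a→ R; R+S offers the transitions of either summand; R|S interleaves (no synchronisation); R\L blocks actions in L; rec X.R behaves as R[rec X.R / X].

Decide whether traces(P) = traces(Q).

trace-equivalent

P's transition system — 3 states:
  s0 = a.c.(0 + 0 + 0) | —a→ s1
  s1 = c.(0 + 0 + 0) | —c→ s2
  s2 = 0 + 0 + 0 | deadlocked
Q's transition system — 3 states:
  t0 = a.c.(0 + 0) | —a→ t1
  t1 = c.(0 + 0) | —c→ t2
  t2 = 0 + 0 | deadlocked
Bisimilarity quotient blocks:
  B0 = {s0, t0}
  B1 = {s1, t1}
  B2 = {s2, t2}
s0 ∈ B0, t0 ∈ B0 → same block
Bisimilar ⇒ trace-equivalent.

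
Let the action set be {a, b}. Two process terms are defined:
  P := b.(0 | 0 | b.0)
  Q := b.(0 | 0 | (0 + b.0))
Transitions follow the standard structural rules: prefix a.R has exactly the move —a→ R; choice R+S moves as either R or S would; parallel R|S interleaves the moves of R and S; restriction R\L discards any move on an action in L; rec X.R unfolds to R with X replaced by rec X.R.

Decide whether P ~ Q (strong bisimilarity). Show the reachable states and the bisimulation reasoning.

P's transition system — 3 states:
  u0 = b.(0 | 0 | b.0) ⊢ —b→ u1
  u1 = 0 | 0 | b.0 ⊢ —b→ u2
  u2 = 0 | 0 | 0 ⊢ ·
Q's transition system — 3 states:
  v0 = b.(0 | 0 | (0 + b.0)) ⊢ —b→ v1
  v1 = 0 | 0 | (0 + b.0) ⊢ —b→ v2
  v2 = 0 | 0 | 0 ⊢ ·
Bisimilarity quotient blocks:
  B0 = {u0, v0}
  B1 = {u1, v1}
  B2 = {u2, v2}
u0 ∈ B0, v0 ∈ B0 → same block

YES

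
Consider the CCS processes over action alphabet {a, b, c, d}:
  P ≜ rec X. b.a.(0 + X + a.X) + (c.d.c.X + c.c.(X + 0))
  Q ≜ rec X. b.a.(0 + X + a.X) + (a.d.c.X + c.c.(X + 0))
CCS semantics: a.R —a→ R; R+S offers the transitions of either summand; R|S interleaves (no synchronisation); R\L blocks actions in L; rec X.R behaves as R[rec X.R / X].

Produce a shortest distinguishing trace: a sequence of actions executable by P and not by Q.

cd

LTS(P): 7 reachable states
  s0 = rec X. b.a.(0 + X + a.X) + (c.d.c.X + c.c.(X + 0)) → —b→ s1, —c→ s2, —c→ s3
  s1 = a.(0 + (rec X. b.a.(0 + X + a.X) + (c.d.c.X + c.c.(X + 0))) + a.(rec X. b.a.(0 + X + a.X) + (c.d.c.X + c.c.(X + 0)))) → —a→ s4
  s2 = c.((rec X. b.a.(0 + X + a.X) + (c.d.c.X + c.c.(X + 0))) + 0) → —c→ s5
  s3 = d.c.(rec X. b.a.(0 + X + a.X) + (c.d.c.X + c.c.(X + 0))) → —d→ s6
  s4 = 0 + (rec X. b.a.(0 + X + a.X) + (c.d.c.X + c.c.(X + 0))) + a.(rec X. b.a.(0 + X + a.X) + (c.d.c.X + c.c.(X + 0))) → —a→ s0, —b→ s1, —c→ s2, —c→ s3
  s5 = (rec X. b.a.(0 + X + a.X) + (c.d.c.X + c.c.(X + 0))) + 0 → —b→ s1, —c→ s2, —c→ s3
  s6 = c.(rec X. b.a.(0 + X + a.X) + (c.d.c.X + c.c.(X + 0))) → —c→ s0
LTS(Q): 7 reachable states
  t0 = rec X. b.a.(0 + X + a.X) + (a.d.c.X + c.c.(X + 0)) → —a→ t1, —b→ t2, —c→ t3
  t1 = d.c.(rec X. b.a.(0 + X + a.X) + (a.d.c.X + c.c.(X + 0))) → —d→ t4
  t2 = a.(0 + (rec X. b.a.(0 + X + a.X) + (a.d.c.X + c.c.(X + 0))) + a.(rec X. b.a.(0 + X + a.X) + (a.d.c.X + c.c.(X + 0)))) → —a→ t5
  t3 = c.((rec X. b.a.(0 + X + a.X) + (a.d.c.X + c.c.(X + 0))) + 0) → —c→ t6
  t4 = c.(rec X. b.a.(0 + X + a.X) + (a.d.c.X + c.c.(X + 0))) → —c→ t0
  t5 = 0 + (rec X. b.a.(0 + X + a.X) + (a.d.c.X + c.c.(X + 0))) + a.(rec X. b.a.(0 + X + a.X) + (a.d.c.X + c.c.(X + 0))) → —a→ t0, —a→ t1, —b→ t2, —c→ t3
  t6 = (rec X. b.a.(0 + X + a.X) + (a.d.c.X + c.c.(X + 0))) + 0 → —a→ t1, —b→ t2, —c→ t3
Trace ⟨cd⟩ through P, begin at {s0}:
  [1] c ⇒ {s2, s3}
  [2] d ⇒ {s6}
  ✓ P
Trace ⟨cd⟩ through Q, begin at {t0}:
  [1] c ⇒ {t3}
  [2] d ⇒ no successor for Q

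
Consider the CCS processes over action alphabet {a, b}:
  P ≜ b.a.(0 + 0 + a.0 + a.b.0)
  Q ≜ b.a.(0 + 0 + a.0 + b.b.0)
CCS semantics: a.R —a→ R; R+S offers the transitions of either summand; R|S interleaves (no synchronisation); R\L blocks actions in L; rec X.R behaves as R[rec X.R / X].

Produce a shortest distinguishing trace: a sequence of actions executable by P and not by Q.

baab

LTS(P): 5 reachable states
  s0 = b.a.(0 + 0 + a.0 + a.b.0) | -b-> s1
  s1 = a.(0 + 0 + a.0 + a.b.0) | -a-> s2
  s2 = 0 + 0 + a.0 + a.b.0 | -a-> s3, -a-> s4
  s3 = 0 | ∅
  s4 = b.0 | -b-> s3
LTS(Q): 5 reachable states
  t0 = b.a.(0 + 0 + a.0 + b.b.0) | -b-> t1
  t1 = a.(0 + 0 + a.0 + b.b.0) | -a-> t2
  t2 = 0 + 0 + a.0 + b.b.0 | -a-> t3, -b-> t4
  t3 = 0 | ∅
  t4 = b.0 | -b-> t3
Run σ = ⟨baab⟩ on P: start {s0}
  step 1 (b): {s1}
  step 2 (a): {s2}
  step 3 (a): {s3, s4}
  step 4 (b): {s3}
  P completes σ.
Run σ = ⟨baab⟩ on Q: start {t0}
  step 1 (b): {t1}
  step 2 (a): {t2}
  step 3 (a): {t3}
  step 4 (b): ∅  — Q cannot continue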